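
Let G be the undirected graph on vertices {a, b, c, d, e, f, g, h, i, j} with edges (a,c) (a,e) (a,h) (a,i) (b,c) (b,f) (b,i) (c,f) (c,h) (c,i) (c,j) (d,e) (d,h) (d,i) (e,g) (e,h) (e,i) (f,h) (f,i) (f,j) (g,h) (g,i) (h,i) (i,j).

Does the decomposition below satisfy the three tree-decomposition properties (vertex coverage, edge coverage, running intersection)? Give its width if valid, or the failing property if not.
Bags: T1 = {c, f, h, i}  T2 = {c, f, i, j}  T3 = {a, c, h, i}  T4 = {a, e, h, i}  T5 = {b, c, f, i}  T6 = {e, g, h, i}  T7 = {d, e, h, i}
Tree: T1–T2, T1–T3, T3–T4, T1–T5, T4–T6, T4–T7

Yes; width 3.

Checking the three conditions: (i) the bags cover all of {a, b, c, d, e, f, g, h, i, j}; (ii) for each edge, some bag contains both endpoints; (iii) the bags containing any fixed vertex form a subtree. All hold, so the decomposition is valid with width 4 − 1 = 3.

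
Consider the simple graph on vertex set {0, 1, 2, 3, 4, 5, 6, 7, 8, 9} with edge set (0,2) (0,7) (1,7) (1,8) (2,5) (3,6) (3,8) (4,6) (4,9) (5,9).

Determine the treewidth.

2

A width-2 tree decomposition is:
Bags: B1 = {3, 4, 6}  B2 = {3, 4, 9}  B3 = {3, 5, 9}  B4 = {2, 3, 5}  B5 = {0, 2, 3}  B6 = {0, 3, 7}  B7 = {1, 3, 7}  B8 = {1, 3, 8}
Tree: B1–B2, B2–B3, B3–B4, B4–B5, B5–B6, B6–B7, B7–B8
Every bag has size at most 3, so the width is 3 − 1 = 2 and tw(G) ≤ 2. The edges 3–6–4–9–5–2–0–7–1–8–3 form a cycle, so G is not a tree and its treewidth is at least 2. Combining the bounds, tw(G) = 2.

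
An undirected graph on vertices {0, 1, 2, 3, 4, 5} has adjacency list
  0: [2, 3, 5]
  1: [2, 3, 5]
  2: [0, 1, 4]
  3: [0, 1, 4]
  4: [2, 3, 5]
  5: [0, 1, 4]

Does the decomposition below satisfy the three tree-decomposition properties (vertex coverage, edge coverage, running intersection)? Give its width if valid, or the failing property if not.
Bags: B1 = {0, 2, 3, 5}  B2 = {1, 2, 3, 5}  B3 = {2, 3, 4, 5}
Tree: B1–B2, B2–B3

Every vertex of G appears in some bag (union = {0, 1, 2, 3, 4, 5}); every edge is covered by a bag; and for each vertex v the set of bags containing v is connected in the bag tree. The decomposition is therefore valid. The largest bag has 4 vertices, so the width is 3.

Yes; width 3.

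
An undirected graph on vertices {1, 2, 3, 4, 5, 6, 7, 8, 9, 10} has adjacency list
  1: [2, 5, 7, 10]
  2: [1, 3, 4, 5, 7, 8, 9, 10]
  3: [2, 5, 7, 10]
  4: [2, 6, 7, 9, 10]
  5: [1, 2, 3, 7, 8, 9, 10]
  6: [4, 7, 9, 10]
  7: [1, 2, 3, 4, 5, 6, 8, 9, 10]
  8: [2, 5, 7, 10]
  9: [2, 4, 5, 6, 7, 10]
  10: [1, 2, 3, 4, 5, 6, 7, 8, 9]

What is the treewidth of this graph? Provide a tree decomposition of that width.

The largest bag has 5 vertices, giving width 4; this decomposition certifies tw(G) ≤ 4. For the lower bound, the 5 vertices {2, 4, 7, 9, 10} are pairwise adjacent, and any tree decomposition puts a clique entirely inside one bag — forcing width ≥ 4. Therefore the treewidth is 4.

Treewidth 4.
Bags: B1 = {2, 4, 7, 9, 10}  B2 = {4, 6, 7, 9, 10}  B3 = {2, 5, 7, 9, 10}  B4 = {2, 3, 5, 7, 10}  B5 = {1, 2, 5, 7, 10}  B6 = {2, 5, 7, 8, 10}
Tree: B1–B2, B1–B3, B3–B4, B3–B5, B5–B6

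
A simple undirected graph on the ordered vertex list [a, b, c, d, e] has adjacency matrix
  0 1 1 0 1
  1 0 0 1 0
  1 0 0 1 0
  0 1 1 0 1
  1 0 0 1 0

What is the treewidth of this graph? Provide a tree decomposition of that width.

Treewidth 2.
One optimal decomposition is:
Bags: B1 = {a, b, d}  B2 = {a, c, d}  B3 = {a, d, e}
Tree: B1–B2, B2–B3

The largest bag has 3 vertices, giving width 2; this decomposition certifies tw(G) ≤ 2. The edges d–b–a–c–d form a cycle, so G is not a tree and its treewidth is at least 2. Combining the bounds, tw(G) = 2.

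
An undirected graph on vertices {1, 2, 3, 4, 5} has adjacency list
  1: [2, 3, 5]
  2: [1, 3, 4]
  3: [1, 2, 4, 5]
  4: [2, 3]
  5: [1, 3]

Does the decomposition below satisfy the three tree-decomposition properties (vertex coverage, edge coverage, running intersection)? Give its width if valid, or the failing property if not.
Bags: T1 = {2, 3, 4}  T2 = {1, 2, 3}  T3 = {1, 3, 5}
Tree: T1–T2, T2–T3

Every vertex of G appears in some bag (union = {1, 2, 3, 4, 5}); every edge is covered by a bag; and for each vertex v the set of bags containing v is connected in the bag tree. The decomposition is therefore valid. The largest bag has 3 vertices, so the width is 2.

Yes; width 2.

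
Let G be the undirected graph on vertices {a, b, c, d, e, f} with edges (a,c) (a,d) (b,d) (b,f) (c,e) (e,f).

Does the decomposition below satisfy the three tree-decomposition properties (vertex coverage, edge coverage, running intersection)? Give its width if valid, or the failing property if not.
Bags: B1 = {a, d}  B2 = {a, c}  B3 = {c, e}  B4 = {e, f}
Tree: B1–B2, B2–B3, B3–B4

No — vertex b appears in no bag.

A tree decomposition must satisfy three properties: every vertex lies in some bag; for every edge, both endpoints lie together in some bag; and for every vertex, the bags containing it form a connected subtree. Here vertex b appears in no bag, so the decomposition is invalid.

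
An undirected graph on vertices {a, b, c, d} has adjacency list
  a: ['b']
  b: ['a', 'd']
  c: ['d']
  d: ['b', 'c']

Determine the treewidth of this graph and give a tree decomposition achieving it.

Treewidth 1.
One such decomposition:
Bags: B1 = {c, d}  B2 = {b, d}  B3 = {a, b}
Tree: B1–B2, B2–B3

The largest bag has 2 vertices, giving width 1; this decomposition certifies tw(G) ≤ 1. Since G has at least one edge (e.g. c–d), it is not an edgeless graph, so tw(G) ≥ 1. Combining the bounds, tw(G) = 1.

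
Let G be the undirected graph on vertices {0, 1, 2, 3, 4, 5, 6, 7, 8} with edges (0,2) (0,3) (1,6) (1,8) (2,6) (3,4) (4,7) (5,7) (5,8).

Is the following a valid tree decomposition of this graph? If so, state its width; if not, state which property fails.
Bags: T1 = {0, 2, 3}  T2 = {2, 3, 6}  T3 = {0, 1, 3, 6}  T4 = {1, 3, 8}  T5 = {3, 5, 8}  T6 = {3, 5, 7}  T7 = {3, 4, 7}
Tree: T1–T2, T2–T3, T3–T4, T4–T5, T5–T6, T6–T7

A tree decomposition must satisfy three properties: every vertex lies in some bag; for every edge, both endpoints lie together in some bag; and for every vertex, the bags containing it form a connected subtree. Here bags containing vertex 0 are not connected in the tree, so the decomposition is invalid.

No — bags containing vertex 0 are not connected in the tree.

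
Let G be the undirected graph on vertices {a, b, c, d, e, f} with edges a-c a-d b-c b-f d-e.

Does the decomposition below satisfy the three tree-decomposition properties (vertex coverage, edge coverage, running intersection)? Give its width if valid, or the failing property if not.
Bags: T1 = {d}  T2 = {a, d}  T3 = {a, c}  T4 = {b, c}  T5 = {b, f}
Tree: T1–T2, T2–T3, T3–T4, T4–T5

A tree decomposition must satisfy three properties: every vertex lies in some bag; for every edge, both endpoints lie together in some bag; and for every vertex, the bags containing it form a connected subtree. Here vertex e appears in no bag, so the decomposition is invalid.

No — vertex e appears in no bag.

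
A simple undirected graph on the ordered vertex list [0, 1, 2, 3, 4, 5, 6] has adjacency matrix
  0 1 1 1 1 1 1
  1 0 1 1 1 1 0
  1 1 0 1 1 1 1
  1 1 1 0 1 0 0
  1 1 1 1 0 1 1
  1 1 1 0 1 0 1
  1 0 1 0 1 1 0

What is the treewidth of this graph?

A width-4 tree decomposition is:
Bags: B1 = {0, 1, 2, 3, 4}  B2 = {0, 1, 2, 4, 5}  B3 = {0, 2, 4, 5, 6}
Tree: B1–B2, B2–B3
Every bag has size at most 5, so the width is 5 − 1 = 4 and tw(G) ≤ 4. On the other hand G contains the 5-clique {0, 1, 2, 3, 4}. A clique must lie in a single bag of any decomposition, so no decomposition can have width below 4. Hence tw(G) = 4 exactly.

4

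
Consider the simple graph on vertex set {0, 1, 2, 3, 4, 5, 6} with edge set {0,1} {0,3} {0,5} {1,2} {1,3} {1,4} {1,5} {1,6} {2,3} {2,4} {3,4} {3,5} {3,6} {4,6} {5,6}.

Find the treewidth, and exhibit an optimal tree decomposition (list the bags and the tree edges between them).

Treewidth 3.
One such decomposition:
Bags: B1 = {1, 3, 4, 6}  B2 = {1, 3, 5, 6}  B3 = {0, 1, 3, 5}  B4 = {1, 2, 3, 4}
Tree: B1–B2, B2–B3, B1–B4

Every bag has size at most 4, so the width is 4 − 1 = 3 and tw(G) ≤ 3. For the lower bound, the 4 vertices {0, 1, 3, 5} are pairwise adjacent, and any tree decomposition puts a clique entirely inside one bag — forcing width ≥ 3. Therefore the treewidth is 3.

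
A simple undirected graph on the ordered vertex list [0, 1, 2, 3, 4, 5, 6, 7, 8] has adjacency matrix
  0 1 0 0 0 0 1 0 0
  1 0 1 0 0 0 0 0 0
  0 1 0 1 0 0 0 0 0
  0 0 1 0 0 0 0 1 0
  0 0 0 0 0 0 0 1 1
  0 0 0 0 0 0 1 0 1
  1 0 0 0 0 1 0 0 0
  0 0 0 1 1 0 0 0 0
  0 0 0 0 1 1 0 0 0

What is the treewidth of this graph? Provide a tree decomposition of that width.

Treewidth 2.
One optimal decomposition is:
Bags: B1 = {0, 1, 2}  B2 = {0, 2, 6}  B3 = {2, 5, 6}  B4 = {2, 5, 8}  B5 = {2, 4, 8}  B6 = {2, 4, 7}  B7 = {2, 3, 7}
Tree: B1–B2, B2–B3, B3–B4, B4–B5, B5–B6, B6–B7

Every bag has size at most 3, so the width is 3 − 1 = 2 and tw(G) ≤ 2. The edges 2–1–0–6–5–8–4–7–3–2 form a cycle, so G is not a tree and its treewidth is at least 2. The upper and lower bounds meet at 2, so that is the treewidth.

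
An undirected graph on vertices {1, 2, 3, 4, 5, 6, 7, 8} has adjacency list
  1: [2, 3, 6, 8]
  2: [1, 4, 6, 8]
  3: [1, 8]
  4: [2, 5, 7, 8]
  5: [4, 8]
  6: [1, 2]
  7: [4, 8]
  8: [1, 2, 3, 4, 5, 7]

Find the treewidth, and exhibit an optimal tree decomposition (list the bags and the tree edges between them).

Treewidth 2.
One optimal decomposition is:
Bags: B1 = {4, 5, 8}  B2 = {2, 4, 8}  B3 = {1, 2, 8}  B4 = {1, 2, 6}  B5 = {1, 3, 8}  B6 = {4, 7, 8}
Tree: B1–B2, B2–B3, B3–B4, B3–B5, B1–B6

The largest bag has 3 vertices, giving width 2; this decomposition certifies tw(G) ≤ 2. Conversely, {1, 2, 8} is a clique of size 3, and the vertices of any clique must share a bag in every tree decomposition; so some bag has ≥ 3 vertices and tw(G) ≥ 2. The upper and lower bounds meet at 2, so that is the treewidth.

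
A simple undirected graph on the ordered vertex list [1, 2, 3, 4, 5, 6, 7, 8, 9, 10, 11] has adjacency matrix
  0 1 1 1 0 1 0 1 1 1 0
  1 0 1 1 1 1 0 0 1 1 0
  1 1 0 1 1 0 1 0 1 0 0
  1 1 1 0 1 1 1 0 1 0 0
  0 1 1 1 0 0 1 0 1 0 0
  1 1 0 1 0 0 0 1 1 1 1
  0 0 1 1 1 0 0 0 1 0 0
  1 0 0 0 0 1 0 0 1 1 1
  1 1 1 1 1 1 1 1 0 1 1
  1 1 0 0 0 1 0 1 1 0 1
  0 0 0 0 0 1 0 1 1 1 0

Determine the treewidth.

A width-4 tree decomposition is:
Bags: B1 = {1, 2, 6, 9, 10}  B2 = {1, 6, 8, 9, 10}  B3 = {1, 2, 4, 6, 9}  B4 = {6, 8, 9, 10, 11}  B5 = {1, 2, 3, 4, 9}  B6 = {2, 3, 4, 5, 9}  B7 = {3, 4, 5, 7, 9}
Tree: B1–B2, B1–B3, B2–B4, B3–B5, B5–B6, B6–B7
Every bag has size at most 5, so the width is 5 − 1 = 4 and tw(G) ≤ 4. On the other hand G contains the 5-clique {1, 6, 8, 9, 10}. A clique must lie in a single bag of any decomposition, so no decomposition can have width below 4. The upper and lower bounds meet at 4, so that is the treewidth.

4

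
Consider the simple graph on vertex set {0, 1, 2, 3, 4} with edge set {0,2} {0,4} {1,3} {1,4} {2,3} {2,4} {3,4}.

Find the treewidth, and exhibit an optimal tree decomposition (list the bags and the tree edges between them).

Treewidth 2.
One such decomposition:
Bags: B1 = {2, 3, 4}  B2 = {1, 3, 4}  B3 = {0, 2, 4}
Tree: B1–B2, B1–B3

The largest bag has 3 vertices, giving width 2; this decomposition certifies tw(G) ≤ 2. For the lower bound, the 3 vertices {1, 3, 4} are pairwise adjacent, and any tree decomposition puts a clique entirely inside one bag — forcing width ≥ 2. The upper and lower bounds meet at 2, so that is the treewidth.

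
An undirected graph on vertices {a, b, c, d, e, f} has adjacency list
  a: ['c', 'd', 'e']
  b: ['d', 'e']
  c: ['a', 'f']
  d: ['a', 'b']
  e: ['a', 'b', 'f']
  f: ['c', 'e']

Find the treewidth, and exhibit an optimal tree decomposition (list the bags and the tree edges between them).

The largest bag has 3 vertices, giving width 2; this decomposition certifies tw(G) ≤ 2. The edges d–b–e–a–d form a cycle, so G is not a tree and its treewidth is at least 2. Therefore the treewidth is 2.

Treewidth 2.
Bags: B1 = {a, b, d}  B2 = {a, b, e}  B3 = {a, c, e}  B4 = {c, e, f}
Tree: B1–B2, B2–B3, B3–B4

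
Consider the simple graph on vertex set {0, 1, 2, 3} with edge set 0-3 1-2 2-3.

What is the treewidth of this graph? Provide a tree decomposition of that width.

Each bag holds 2 vertices, so the decomposition has width 1, which upper-bounds the treewidth. Since G has at least one edge (e.g. 0–3), it is not an edgeless graph, so tw(G) ≥ 1. Hence tw(G) = 1 exactly.

Treewidth 1.
Bags: B1 = {0, 3}  B2 = {2, 3}  B3 = {1, 2}
Tree: B1–B2, B2–B3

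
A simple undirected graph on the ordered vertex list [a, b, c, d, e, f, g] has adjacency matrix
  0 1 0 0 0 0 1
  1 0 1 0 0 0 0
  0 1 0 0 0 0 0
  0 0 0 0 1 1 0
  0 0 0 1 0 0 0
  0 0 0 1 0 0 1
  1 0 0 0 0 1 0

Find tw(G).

A width-1 tree decomposition is:
Bags: B1 = {d, e}  B2 = {d, f}  B3 = {f, g}  B4 = {a, g}  B5 = {a, b}  B6 = {b, c}
Tree: B1–B2, B2–B3, B3–B4, B4–B5, B5–B6
Every bag has size at most 2, so the width is 2 − 1 = 1 and tw(G) ≤ 1. G has an edge, so its treewidth is at least 1. Therefore the treewidth is 1.

1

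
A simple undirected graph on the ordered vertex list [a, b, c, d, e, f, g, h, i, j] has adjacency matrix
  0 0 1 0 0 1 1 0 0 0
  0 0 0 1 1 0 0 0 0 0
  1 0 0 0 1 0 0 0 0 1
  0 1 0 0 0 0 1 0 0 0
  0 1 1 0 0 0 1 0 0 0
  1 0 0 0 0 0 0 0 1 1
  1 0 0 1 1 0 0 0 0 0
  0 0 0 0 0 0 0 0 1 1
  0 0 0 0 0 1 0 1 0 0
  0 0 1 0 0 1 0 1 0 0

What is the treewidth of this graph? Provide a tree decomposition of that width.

Treewidth 2.
Bags: B1 = {f, h, i}  B2 = {f, h, j}  B3 = {a, f, j}  B4 = {a, c, j}  B5 = {a, c, g}  B6 = {c, e, g}  B7 = {d, e, g}  B8 = {b, d, e}
Tree: B1–B2, B2–B3, B3–B4, B4–B5, B5–B6, B6–B7, B7–B8

The largest bag has 3 vertices, giving width 2; this decomposition certifies tw(G) ≤ 2. Since i–h–j–f–i is a cycle in G, G is not acyclic. Forests are exactly the graphs of treewidth ≤ 1, so tw(G) ≥ 2. Combining the bounds, tw(G) = 2.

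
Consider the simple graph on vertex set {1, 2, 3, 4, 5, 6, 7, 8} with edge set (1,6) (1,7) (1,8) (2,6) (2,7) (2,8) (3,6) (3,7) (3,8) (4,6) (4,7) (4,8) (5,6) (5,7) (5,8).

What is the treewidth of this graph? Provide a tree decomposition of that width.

Each bag holds 4 vertices, so the decomposition has width 3, which upper-bounds the treewidth. For the lower bound: the 4 vertex sets {4,8}, {2,7}, {6}, {1} are disjoint, each induces a connected subgraph, and every pair is joined by at least one edge of G. Contracting each set to a single vertex therefore yields K_{4} as a minor, and since treewidth is minor-monotone, tw(G) ≥ tw(K_{4}) = 3. Combining the bounds, tw(G) = 3.

Treewidth 3.
One optimal decomposition is:
Bags: B1 = {4, 6, 7, 8}  B2 = {2, 6, 7, 8}  B3 = {1, 6, 7, 8}  B4 = {5, 6, 7, 8}  B5 = {3, 6, 7, 8}
Tree: B1–B2, B2–B3, B3–B4, B4–B5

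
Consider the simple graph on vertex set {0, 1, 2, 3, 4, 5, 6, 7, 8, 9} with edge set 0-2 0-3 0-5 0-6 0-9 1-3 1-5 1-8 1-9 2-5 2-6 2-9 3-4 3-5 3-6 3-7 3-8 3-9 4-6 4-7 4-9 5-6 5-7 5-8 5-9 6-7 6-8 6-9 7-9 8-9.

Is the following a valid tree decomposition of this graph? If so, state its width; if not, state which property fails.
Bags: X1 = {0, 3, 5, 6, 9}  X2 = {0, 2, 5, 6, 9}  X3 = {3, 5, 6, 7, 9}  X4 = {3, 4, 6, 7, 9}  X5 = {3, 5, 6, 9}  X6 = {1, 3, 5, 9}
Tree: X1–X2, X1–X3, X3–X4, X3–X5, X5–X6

A tree decomposition must satisfy three properties: every vertex lies in some bag; for every edge, both endpoints lie together in some bag; and for every vertex, the bags containing it form a connected subtree. Here vertex 8 appears in no bag, so the decomposition is invalid.

No — vertex 8 appears in no bag.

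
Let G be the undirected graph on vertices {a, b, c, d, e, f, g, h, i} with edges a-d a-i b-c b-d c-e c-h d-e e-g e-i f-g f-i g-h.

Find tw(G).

3

A width-3 tree decomposition is:
Bags: B1 = {a, d, f, i}  B2 = {d, e, f, i}  B3 = {d, e, f, g}  B4 = {b, d, e, g}  B5 = {b, c, e, g}  B6 = {b, c, g, h}
Tree: B1–B2, B2–B3, B3–B4, B4–B5, B5–B6
The largest bag has 4 vertices, giving width 3; this decomposition certifies tw(G) ≤ 3. For the lower bound: the 4 vertex sets {a,f,i}, {d}, {e}, {b,c,g,h} are disjoint, each induces a connected subgraph, and every pair is joined by at least one edge of G. Contracting each set to a single vertex therefore yields K_{4} as a minor, and since treewidth is minor-monotone, tw(G) ≥ tw(K_{4}) = 3. Therefore the treewidth is 3.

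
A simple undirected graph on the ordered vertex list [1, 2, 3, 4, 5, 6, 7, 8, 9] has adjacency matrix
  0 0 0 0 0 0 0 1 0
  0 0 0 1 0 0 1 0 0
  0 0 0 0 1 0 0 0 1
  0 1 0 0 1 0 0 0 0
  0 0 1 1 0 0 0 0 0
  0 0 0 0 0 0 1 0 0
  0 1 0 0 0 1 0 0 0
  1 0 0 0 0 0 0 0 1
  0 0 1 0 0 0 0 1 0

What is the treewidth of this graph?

A width-1 tree decomposition is:
Bags: B1 = {1, 8}  B2 = {8, 9}  B3 = {3, 9}  B4 = {3, 5}  B5 = {4, 5}  B6 = {2, 4}  B7 = {2, 7}  B8 = {6, 7}
Tree: B1–B2, B2–B3, B3–B4, B4–B5, B5–B6, B6–B7, B7–B8
Every bag has size at most 2, so the width is 2 − 1 = 1 and tw(G) ≤ 1. Since G has at least one edge (e.g. 1–8), it is not an edgeless graph, so tw(G) ≥ 1. Hence tw(G) = 1 exactly.

1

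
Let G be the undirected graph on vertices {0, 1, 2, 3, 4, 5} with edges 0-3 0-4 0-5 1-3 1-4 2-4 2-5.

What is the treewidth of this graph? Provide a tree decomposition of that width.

Treewidth 2.
One optimal decomposition is:
Bags: B1 = {2, 4, 5}  B2 = {0, 4, 5}  B3 = {0, 1, 4}  B4 = {0, 1, 3}
Tree: B1–B2, B2–B3, B3–B4

Every bag has size at most 3, so the width is 3 − 1 = 2 and tw(G) ≤ 2. Since 2–5–0–4–2 is a cycle in G, G is not acyclic. Forests are exactly the graphs of treewidth ≤ 1, so tw(G) ≥ 2. Combining the bounds, tw(G) = 2.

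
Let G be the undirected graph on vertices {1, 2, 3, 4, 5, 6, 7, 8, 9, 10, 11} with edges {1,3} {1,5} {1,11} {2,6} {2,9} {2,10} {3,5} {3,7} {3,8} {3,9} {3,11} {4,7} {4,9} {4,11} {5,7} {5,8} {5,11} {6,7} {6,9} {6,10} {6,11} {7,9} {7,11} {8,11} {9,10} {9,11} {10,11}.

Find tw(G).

3

A width-3 tree decomposition is:
Bags: B1 = {3, 7, 9, 11}  B2 = {4, 7, 9, 11}  B3 = {3, 5, 7, 11}  B4 = {3, 5, 8, 11}  B5 = {6, 7, 9, 11}  B6 = {6, 9, 10, 11}  B7 = {1, 3, 5, 11}  B8 = {2, 6, 9, 10}
Tree: B1–B2, B1–B3, B3–B4, B2–B5, B5–B6, B4–B7, B6–B8
The largest bag has 4 vertices, giving width 3; this decomposition certifies tw(G) ≤ 3. Conversely, {2, 6, 9, 10} is a clique of size 4, and the vertices of any clique must share a bag in every tree decomposition; so some bag has ≥ 4 vertices and tw(G) ≥ 3. Therefore the treewidth is 3.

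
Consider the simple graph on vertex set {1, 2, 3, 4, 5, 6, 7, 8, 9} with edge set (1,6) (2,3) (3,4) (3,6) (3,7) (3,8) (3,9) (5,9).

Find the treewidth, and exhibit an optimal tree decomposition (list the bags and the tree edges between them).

Every bag has size at most 2, so the width is 2 − 1 = 1 and tw(G) ≤ 1. Any graph with an edge has treewidth ≥ 1, and G has the edge 7–3. Hence tw(G) = 1 exactly.

Treewidth 1.
One such decomposition:
Bags: B1 = {3, 7}  B2 = {3, 6}  B3 = {3, 4}  B4 = {3, 9}  B5 = {1, 6}  B6 = {3, 8}  B7 = {5, 9}  B8 = {2, 3}
Tree: B1–B2, B1–B3, B3–B4, B2–B5, B1–B6, B4–B7, B1–B8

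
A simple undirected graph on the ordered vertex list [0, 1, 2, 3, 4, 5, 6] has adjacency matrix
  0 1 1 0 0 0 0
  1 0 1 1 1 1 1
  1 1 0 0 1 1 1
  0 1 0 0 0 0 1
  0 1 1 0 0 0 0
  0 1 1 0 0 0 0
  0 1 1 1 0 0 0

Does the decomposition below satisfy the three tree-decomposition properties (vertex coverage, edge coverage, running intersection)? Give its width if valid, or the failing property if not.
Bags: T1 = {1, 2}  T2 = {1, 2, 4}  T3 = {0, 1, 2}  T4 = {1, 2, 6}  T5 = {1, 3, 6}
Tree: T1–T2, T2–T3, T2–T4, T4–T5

A tree decomposition must satisfy three properties: every vertex lies in some bag; for every edge, both endpoints lie together in some bag; and for every vertex, the bags containing it form a connected subtree. Here vertex 5 appears in no bag, so the decomposition is invalid.

No — vertex 5 appears in no bag.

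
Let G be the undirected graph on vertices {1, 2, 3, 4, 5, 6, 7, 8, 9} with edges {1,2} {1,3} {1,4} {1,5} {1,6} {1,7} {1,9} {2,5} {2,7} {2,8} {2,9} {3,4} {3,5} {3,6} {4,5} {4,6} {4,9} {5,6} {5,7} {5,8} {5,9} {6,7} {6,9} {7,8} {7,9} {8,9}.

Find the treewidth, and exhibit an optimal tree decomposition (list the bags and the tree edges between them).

Each bag holds 5 vertices, so the decomposition has width 4, which upper-bounds the treewidth. On the other hand G contains the 5-clique {2, 5, 7, 8, 9}. A clique must lie in a single bag of any decomposition, so no decomposition can have width below 4. Therefore the treewidth is 4.

Treewidth 4.
Bags: B1 = {1, 5, 6, 7, 9}  B2 = {1, 4, 5, 6, 9}  B3 = {1, 2, 5, 7, 9}  B4 = {2, 5, 7, 8, 9}  B5 = {1, 3, 4, 5, 6}
Tree: B1–B2, B1–B3, B3–B4, B2–B5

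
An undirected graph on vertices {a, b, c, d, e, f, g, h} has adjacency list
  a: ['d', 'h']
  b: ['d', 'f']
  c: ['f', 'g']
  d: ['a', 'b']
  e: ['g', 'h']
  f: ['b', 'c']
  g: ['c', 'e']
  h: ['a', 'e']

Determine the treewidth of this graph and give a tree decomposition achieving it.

Treewidth 2.
One such decomposition:
Bags: B1 = {c, f, g}  B2 = {b, f, g}  B3 = {b, d, g}  B4 = {a, d, g}  B5 = {a, g, h}  B6 = {e, g, h}
Tree: B1–B2, B2–B3, B3–B4, B4–B5, B5–B6

Each bag holds 3 vertices, so the decomposition has width 2, which upper-bounds the treewidth. The edges g–c–f–b–d–a–h–e–g form a cycle, so G is not a tree and its treewidth is at least 2. Hence tw(G) = 2 exactly.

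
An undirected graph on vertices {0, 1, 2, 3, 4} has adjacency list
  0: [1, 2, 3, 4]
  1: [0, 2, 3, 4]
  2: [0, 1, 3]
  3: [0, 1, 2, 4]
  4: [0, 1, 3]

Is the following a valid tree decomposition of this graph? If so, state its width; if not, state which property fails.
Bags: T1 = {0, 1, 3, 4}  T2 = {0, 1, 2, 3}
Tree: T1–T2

Checking the three conditions: (i) the bags cover all of {0, 1, 2, 3, 4}; (ii) for each edge, some bag contains both endpoints; (iii) the bags containing any fixed vertex form a subtree. All hold, so the decomposition is valid with width 4 − 1 = 3.

Yes; width 3.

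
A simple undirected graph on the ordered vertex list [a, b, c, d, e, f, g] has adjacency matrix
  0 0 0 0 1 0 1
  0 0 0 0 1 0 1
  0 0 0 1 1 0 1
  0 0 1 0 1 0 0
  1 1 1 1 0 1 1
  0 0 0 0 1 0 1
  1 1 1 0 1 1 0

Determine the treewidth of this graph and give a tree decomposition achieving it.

Every bag has size at most 3, so the width is 3 − 1 = 2 and tw(G) ≤ 2. For the lower bound, the 3 vertices {c, d, e} are pairwise adjacent, and any tree decomposition puts a clique entirely inside one bag — forcing width ≥ 2. The upper and lower bounds meet at 2, so that is the treewidth.

Treewidth 2.
One optimal decomposition is:
Bags: B1 = {c, e, g}  B2 = {c, d, e}  B3 = {a, e, g}  B4 = {e, f, g}  B5 = {b, e, g}
Tree: B1–B2, B1–B3, B3–B4, B1–B5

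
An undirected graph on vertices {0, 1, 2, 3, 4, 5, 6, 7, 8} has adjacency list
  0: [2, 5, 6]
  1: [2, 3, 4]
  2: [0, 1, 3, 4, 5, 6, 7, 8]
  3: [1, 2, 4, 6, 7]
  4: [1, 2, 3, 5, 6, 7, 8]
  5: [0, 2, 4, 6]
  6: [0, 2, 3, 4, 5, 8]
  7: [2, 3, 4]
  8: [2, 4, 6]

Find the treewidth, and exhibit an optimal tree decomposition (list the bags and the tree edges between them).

Treewidth 3.
One optimal decomposition is:
Bags: B1 = {2, 4, 5, 6}  B2 = {2, 3, 4, 6}  B3 = {1, 2, 3, 4}  B4 = {0, 2, 5, 6}  B5 = {2, 3, 4, 7}  B6 = {2, 4, 6, 8}
Tree: B1–B2, B2–B3, B1–B4, B2–B5, B2–B6

The largest bag has 4 vertices, giving width 3; this decomposition certifies tw(G) ≤ 3. Conversely, {0, 2, 5, 6} is a clique of size 4, and the vertices of any clique must share a bag in every tree decomposition; so some bag has ≥ 4 vertices and tw(G) ≥ 3. Combining the bounds, tw(G) = 3.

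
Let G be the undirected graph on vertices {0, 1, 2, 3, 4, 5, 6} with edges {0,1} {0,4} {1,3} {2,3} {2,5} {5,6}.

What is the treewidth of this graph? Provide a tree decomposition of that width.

The largest bag has 2 vertices, giving width 1; this decomposition certifies tw(G) ≤ 1. Any graph with an edge has treewidth ≥ 1, and G has the edge 4–0. Combining the bounds, tw(G) = 1.

Treewidth 1.
Bags: B1 = {0, 4}  B2 = {0, 1}  B3 = {1, 3}  B4 = {2, 3}  B5 = {2, 5}  B6 = {5, 6}
Tree: B1–B2, B2–B3, B3–B4, B4–B5, B5–B6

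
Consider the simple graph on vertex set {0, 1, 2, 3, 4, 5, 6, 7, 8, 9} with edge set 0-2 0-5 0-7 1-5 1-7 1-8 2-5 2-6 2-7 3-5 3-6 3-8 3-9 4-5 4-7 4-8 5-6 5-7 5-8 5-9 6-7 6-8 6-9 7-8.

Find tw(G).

3

A width-3 tree decomposition is:
Bags: B1 = {5, 6, 7, 8}  B2 = {1, 5, 7, 8}  B3 = {2, 5, 6, 7}  B4 = {3, 5, 6, 8}  B5 = {3, 5, 6, 9}  B6 = {0, 2, 5, 7}  B7 = {4, 5, 7, 8}
Tree: B1–B2, B1–B3, B1–B4, B4–B5, B3–B6, B2–B7
The largest bag has 4 vertices, giving width 3; this decomposition certifies tw(G) ≤ 3. On the other hand G contains the 4-clique {3, 5, 6, 9}. A clique must lie in a single bag of any decomposition, so no decomposition can have width below 3. Hence tw(G) = 3 exactly.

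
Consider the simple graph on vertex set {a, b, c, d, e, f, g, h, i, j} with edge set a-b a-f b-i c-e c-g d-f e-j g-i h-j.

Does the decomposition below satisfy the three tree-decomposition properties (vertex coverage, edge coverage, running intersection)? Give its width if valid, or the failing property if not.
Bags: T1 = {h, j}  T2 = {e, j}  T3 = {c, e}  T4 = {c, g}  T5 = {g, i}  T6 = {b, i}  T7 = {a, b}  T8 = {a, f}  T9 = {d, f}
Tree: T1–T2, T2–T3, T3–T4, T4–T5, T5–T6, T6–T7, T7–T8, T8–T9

Every vertex of G appears in some bag (union = {a, b, c, d, e, f, g, h, i, j}); every edge is covered by a bag; and for each vertex v the set of bags containing v is connected in the bag tree. The decomposition is therefore valid. The largest bag has 2 vertices, so the width is 1.

Yes; width 1.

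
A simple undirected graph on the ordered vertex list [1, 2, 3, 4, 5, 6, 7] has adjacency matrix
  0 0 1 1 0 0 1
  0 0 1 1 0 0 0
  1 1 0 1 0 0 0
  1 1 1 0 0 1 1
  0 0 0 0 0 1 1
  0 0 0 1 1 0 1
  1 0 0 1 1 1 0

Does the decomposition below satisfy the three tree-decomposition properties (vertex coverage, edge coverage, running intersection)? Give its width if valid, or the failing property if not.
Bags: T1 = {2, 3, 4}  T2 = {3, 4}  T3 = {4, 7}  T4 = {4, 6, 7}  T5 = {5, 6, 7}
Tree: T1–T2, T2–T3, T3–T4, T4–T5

No — vertex 1 appears in no bag.

A tree decomposition must satisfy three properties: every vertex lies in some bag; for every edge, both endpoints lie together in some bag; and for every vertex, the bags containing it form a connected subtree. Here vertex 1 appears in no bag, so the decomposition is invalid.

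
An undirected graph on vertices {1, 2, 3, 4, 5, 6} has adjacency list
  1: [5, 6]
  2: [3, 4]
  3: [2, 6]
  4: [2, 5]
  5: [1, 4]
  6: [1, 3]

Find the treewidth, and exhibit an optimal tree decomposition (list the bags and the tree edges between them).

Treewidth 2.
One optimal decomposition is:
Bags: B1 = {1, 5, 6}  B2 = {4, 5, 6}  B3 = {2, 4, 6}  B4 = {2, 3, 6}
Tree: B1–B2, B2–B3, B3–B4

The largest bag has 3 vertices, giving width 2; this decomposition certifies tw(G) ≤ 2. For the lower bound, G contains the cycle 6–1–5–4–2–3–6, so G is not a forest; only forests have treewidth ≤ 1, hence tw(G) ≥ 2. The upper and lower bounds meet at 2, so that is the treewidth.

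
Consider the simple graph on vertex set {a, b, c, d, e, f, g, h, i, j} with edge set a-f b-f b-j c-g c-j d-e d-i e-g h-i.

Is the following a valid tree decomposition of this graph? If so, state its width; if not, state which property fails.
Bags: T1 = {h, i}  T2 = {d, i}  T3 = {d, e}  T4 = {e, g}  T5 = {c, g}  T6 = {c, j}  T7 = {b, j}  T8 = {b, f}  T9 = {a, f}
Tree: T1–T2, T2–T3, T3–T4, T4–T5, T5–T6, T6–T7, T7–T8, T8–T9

Every vertex of G appears in some bag (union = {a, b, c, d, e, f, g, h, i, j}); every edge is covered by a bag; and for each vertex v the set of bags containing v is connected in the bag tree. The decomposition is therefore valid. The largest bag has 2 vertices, so the width is 1.

Yes; width 1.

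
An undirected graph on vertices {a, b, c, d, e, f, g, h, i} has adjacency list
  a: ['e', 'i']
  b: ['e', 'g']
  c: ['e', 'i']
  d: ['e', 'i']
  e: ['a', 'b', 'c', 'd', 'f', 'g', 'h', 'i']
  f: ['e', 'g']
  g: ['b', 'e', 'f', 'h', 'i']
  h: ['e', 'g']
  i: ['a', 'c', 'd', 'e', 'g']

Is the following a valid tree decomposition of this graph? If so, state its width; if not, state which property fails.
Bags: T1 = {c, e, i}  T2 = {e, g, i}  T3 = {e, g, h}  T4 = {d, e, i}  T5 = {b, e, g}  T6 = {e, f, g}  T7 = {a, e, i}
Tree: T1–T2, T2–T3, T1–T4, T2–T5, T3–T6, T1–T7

Yes; width 2.

Vertex coverage: the bags together contain {a, b, c, d, e, f, g, h, i}, the full vertex set. Edge coverage: each edge of G has both endpoints in at least one bag. Running intersection: for every vertex, the bags containing it form a connected subtree. All three properties hold, so this is a valid tree decomposition of width max|bag| − 1 = 2, and hence tw(G) ≤ 2.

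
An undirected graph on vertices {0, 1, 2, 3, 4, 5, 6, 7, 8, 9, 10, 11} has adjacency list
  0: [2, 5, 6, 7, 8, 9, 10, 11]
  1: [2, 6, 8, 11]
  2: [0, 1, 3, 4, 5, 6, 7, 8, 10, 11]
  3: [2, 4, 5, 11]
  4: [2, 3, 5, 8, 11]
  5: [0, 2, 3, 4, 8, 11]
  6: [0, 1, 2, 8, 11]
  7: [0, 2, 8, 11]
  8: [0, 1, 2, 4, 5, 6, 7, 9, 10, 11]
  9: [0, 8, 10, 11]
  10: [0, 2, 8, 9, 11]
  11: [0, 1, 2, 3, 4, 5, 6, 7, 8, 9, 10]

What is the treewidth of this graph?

A width-4 tree decomposition is:
Bags: B1 = {0, 2, 6, 8, 11}  B2 = {0, 2, 5, 8, 11}  B3 = {2, 4, 5, 8, 11}  B4 = {1, 2, 6, 8, 11}  B5 = {2, 3, 4, 5, 11}  B6 = {0, 2, 8, 10, 11}  B7 = {0, 8, 9, 10, 11}  B8 = {0, 2, 7, 8, 11}
Tree: B1–B2, B2–B3, B1–B4, B3–B5, B2–B6, B6–B7, B1–B8
Each bag holds 5 vertices, so the decomposition has width 4, which upper-bounds the treewidth. Conversely, {0, 8, 9, 10, 11} is a clique of size 5, and the vertices of any clique must share a bag in every tree decomposition; so some bag has ≥ 5 vertices and tw(G) ≥ 4. Hence tw(G) = 4 exactly.

4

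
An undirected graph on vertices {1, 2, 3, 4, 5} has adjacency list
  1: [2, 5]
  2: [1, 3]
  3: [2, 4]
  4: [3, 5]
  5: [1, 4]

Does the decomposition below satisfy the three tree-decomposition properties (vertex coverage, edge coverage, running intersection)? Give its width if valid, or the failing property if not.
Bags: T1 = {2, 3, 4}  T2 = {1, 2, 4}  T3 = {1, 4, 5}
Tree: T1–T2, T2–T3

Yes; width 2.

Checking the three conditions: (i) the bags cover all of {1, 2, 3, 4, 5}; (ii) for each edge, some bag contains both endpoints; (iii) the bags containing any fixed vertex form a subtree. All hold, so the decomposition is valid with width 3 − 1 = 2.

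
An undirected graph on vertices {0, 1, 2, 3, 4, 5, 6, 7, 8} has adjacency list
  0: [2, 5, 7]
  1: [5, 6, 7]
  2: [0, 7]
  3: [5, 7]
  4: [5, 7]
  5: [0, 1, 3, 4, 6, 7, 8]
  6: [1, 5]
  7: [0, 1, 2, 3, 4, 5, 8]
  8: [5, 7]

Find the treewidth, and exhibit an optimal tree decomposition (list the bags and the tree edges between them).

Treewidth 2.
One such decomposition:
Bags: B1 = {5, 7, 8}  B2 = {0, 5, 7}  B3 = {1, 5, 7}  B4 = {1, 5, 6}  B5 = {4, 5, 7}  B6 = {3, 5, 7}  B7 = {0, 2, 7}
Tree: B1–B2, B1–B3, B3–B4, B1–B5, B5–B6, B2–B7

The largest bag has 3 vertices, giving width 2; this decomposition certifies tw(G) ≤ 2. On the other hand G contains the 3-clique {0, 2, 7}. A clique must lie in a single bag of any decomposition, so no decomposition can have width below 2. The upper and lower bounds meet at 2, so that is the treewidth.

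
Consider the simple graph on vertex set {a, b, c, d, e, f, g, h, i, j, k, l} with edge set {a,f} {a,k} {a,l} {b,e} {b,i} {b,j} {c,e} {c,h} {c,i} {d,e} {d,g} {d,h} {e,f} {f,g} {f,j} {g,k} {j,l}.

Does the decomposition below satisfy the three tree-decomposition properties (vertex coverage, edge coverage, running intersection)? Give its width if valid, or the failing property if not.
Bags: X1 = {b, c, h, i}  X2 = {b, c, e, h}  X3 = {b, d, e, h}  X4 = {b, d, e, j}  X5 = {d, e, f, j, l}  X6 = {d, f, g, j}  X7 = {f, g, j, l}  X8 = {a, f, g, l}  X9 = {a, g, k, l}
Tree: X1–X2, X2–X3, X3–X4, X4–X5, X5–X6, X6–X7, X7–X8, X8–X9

A tree decomposition must satisfy three properties: every vertex lies in some bag; for every edge, both endpoints lie together in some bag; and for every vertex, the bags containing it form a connected subtree. Here bags containing vertex l are not connected in the tree, so the decomposition is invalid.

No — bags containing vertex l are not connected in the tree.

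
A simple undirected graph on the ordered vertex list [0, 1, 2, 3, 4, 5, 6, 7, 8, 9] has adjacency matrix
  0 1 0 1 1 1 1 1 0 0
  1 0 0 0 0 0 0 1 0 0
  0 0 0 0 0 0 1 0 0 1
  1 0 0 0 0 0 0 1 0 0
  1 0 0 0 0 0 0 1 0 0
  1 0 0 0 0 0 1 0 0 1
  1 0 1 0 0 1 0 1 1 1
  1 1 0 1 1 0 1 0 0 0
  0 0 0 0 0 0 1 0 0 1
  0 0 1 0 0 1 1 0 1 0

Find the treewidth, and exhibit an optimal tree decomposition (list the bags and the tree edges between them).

Treewidth 2.
Bags: B1 = {0, 5, 6}  B2 = {5, 6, 9}  B3 = {2, 6, 9}  B4 = {0, 6, 7}  B5 = {0, 4, 7}  B6 = {0, 1, 7}  B7 = {6, 8, 9}  B8 = {0, 3, 7}
Tree: B1–B2, B2–B3, B1–B4, B4–B5, B4–B6, B3–B7, B4–B8

Each bag holds 3 vertices, so the decomposition has width 2, which upper-bounds the treewidth. For the lower bound, the 3 vertices {0, 5, 6} are pairwise adjacent, and any tree decomposition puts a clique entirely inside one bag — forcing width ≥ 2. Hence tw(G) = 2 exactly.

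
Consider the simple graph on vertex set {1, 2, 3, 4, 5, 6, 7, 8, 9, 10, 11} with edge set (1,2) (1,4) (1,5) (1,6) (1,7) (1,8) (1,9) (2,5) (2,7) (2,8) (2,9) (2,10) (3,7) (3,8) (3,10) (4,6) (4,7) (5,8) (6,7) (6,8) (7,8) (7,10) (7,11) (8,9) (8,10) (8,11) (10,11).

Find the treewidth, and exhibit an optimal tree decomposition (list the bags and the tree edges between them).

The largest bag has 4 vertices, giving width 3; this decomposition certifies tw(G) ≤ 3. Conversely, {1, 2, 8, 9} is a clique of size 4, and the vertices of any clique must share a bag in every tree decomposition; so some bag has ≥ 4 vertices and tw(G) ≥ 3. Therefore the treewidth is 3.

Treewidth 3.
One such decomposition:
Bags: B1 = {1, 2, 7, 8}  B2 = {1, 2, 8, 9}  B3 = {1, 2, 5, 8}  B4 = {1, 6, 7, 8}  B5 = {2, 7, 8, 10}  B6 = {7, 8, 10, 11}  B7 = {1, 4, 6, 7}  B8 = {3, 7, 8, 10}
Tree: B1–B2, B2–B3, B1–B4, B1–B5, B5–B6, B4–B7, B5–B8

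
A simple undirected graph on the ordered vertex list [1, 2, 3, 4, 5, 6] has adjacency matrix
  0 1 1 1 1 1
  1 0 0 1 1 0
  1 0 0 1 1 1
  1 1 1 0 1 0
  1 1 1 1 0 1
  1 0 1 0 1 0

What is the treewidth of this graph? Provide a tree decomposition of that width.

Treewidth 3.
One such decomposition:
Bags: B1 = {1, 3, 4, 5}  B2 = {1, 3, 5, 6}  B3 = {1, 2, 4, 5}
Tree: B1–B2, B1–B3

Each bag holds 4 vertices, so the decomposition has width 3, which upper-bounds the treewidth. On the other hand G contains the 4-clique {1, 2, 4, 5}. A clique must lie in a single bag of any decomposition, so no decomposition can have width below 3. The upper and lower bounds meet at 3, so that is the treewidth.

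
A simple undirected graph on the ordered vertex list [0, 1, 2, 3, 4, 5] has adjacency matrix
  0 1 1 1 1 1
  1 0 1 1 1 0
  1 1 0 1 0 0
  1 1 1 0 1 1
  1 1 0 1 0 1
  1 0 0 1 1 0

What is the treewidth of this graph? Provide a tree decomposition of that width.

Every bag has size at most 4, so the width is 4 − 1 = 3 and tw(G) ≤ 3. Conversely, {0, 1, 2, 3} is a clique of size 4, and the vertices of any clique must share a bag in every tree decomposition; so some bag has ≥ 4 vertices and tw(G) ≥ 3. Hence tw(G) = 3 exactly.

Treewidth 3.
One optimal decomposition is:
Bags: B1 = {0, 1, 3, 4}  B2 = {0, 3, 4, 5}  B3 = {0, 1, 2, 3}
Tree: B1–B2, B1–B3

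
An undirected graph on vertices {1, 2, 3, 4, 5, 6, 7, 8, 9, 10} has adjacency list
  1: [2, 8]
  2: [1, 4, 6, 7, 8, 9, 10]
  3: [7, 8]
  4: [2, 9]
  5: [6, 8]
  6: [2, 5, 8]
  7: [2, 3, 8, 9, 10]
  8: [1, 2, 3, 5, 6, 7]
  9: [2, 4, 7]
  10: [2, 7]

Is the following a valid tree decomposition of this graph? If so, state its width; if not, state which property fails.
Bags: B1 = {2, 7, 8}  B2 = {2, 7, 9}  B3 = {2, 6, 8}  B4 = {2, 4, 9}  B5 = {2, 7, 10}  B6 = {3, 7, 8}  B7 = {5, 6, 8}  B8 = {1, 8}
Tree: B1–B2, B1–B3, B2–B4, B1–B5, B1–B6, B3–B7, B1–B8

No — edge (2,1) lies in no bag.

A tree decomposition must satisfy three properties: every vertex lies in some bag; for every edge, both endpoints lie together in some bag; and for every vertex, the bags containing it form a connected subtree. Here edge (2,1) lies in no bag, so the decomposition is invalid.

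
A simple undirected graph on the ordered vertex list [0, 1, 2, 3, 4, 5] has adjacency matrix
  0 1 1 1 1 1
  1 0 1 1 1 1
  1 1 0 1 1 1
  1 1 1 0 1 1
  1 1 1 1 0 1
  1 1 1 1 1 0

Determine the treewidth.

5

A width-5 tree decomposition is:
Bags: B1 = {0, 1, 2, 3, 4, 5}
Tree: (single bag)
A single bag containing all 6 vertices is trivially a valid decomposition of width 5. On the other hand G contains the 6-clique {0, 1, 2, 3, 4, 5}. A clique must lie in a single bag of any decomposition, so no decomposition can have width below 5. Combining the bounds, tw(G) = 5.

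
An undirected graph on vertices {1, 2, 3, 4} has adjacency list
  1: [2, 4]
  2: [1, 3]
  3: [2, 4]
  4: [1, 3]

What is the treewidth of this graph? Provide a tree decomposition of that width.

Each bag holds 3 vertices, so the decomposition has width 2, which upper-bounds the treewidth. The edges 3–2–1–4–3 form a cycle, so G is not a tree and its treewidth is at least 2. Combining the bounds, tw(G) = 2.

Treewidth 2.
One optimal decomposition is:
Bags: B1 = {1, 2, 3}  B2 = {1, 3, 4}
Tree: B1–B2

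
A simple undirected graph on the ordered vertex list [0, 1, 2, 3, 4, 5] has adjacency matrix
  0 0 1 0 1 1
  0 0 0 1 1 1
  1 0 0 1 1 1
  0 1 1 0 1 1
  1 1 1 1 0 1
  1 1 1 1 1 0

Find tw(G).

3

A width-3 tree decomposition is:
Bags: B1 = {2, 3, 4, 5}  B2 = {0, 2, 4, 5}  B3 = {1, 3, 4, 5}
Tree: B1–B2, B1–B3
Each bag holds 4 vertices, so the decomposition has width 3, which upper-bounds the treewidth. On the other hand G contains the 4-clique {1, 3, 4, 5}. A clique must lie in a single bag of any decomposition, so no decomposition can have width below 3. The upper and lower bounds meet at 3, so that is the treewidth.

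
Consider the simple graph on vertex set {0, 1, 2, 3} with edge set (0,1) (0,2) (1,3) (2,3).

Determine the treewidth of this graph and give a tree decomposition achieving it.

Treewidth 2.
One such decomposition:
Bags: B1 = {0, 1, 2}  B2 = {1, 2, 3}
Tree: B1–B2

The largest bag has 3 vertices, giving width 2; this decomposition certifies tw(G) ≤ 2. Since 1–0–2–3–1 is a cycle in G, G is not acyclic. Forests are exactly the graphs of treewidth ≤ 1, so tw(G) ≥ 2. Therefore the treewidth is 2.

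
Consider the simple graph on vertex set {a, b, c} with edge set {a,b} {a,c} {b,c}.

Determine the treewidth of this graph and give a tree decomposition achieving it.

A single bag containing all 3 vertices is trivially a valid decomposition of width 2. On the other hand G contains the 3-clique {a, b, c}. A clique must lie in a single bag of any decomposition, so no decomposition can have width below 2. The upper and lower bounds meet at 2, so that is the treewidth.

Treewidth 2.
One optimal decomposition is:
Bags: B1 = {a, b, c}
Tree: (single bag)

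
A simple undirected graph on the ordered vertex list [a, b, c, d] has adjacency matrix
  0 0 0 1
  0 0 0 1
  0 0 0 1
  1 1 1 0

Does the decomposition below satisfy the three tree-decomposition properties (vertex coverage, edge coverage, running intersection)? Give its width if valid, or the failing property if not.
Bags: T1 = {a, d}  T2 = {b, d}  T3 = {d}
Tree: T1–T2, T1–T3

A tree decomposition must satisfy three properties: every vertex lies in some bag; for every edge, both endpoints lie together in some bag; and for every vertex, the bags containing it form a connected subtree. Here vertex c appears in no bag, so the decomposition is invalid.

No — vertex c appears in no bag.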